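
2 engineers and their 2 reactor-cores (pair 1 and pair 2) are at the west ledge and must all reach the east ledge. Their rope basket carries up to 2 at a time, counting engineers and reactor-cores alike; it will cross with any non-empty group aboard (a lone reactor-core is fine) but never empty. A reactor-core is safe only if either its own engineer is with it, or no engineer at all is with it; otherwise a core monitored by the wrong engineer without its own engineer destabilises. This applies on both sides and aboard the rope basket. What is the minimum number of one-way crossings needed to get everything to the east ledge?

Counting alone: each trip to the east ledge takes at most 2 across and each return brings at least 1 back, so after t trips out (and t−1 returns) at most 2t − (t−1) of the 4 are across; that first reaches 4 at t = 3, so at least 5 crossings are needed.
The plan below uses exactly 5 crossings, so it is optimal:
1. engineer 1 and reactor-core 1 cross → the east ledge.
2. engineer 1 crosses ← the west ledge.
3. engineer 1 and engineer 2 cross → the east ledge.
4. engineer 2 crosses ← the west ledge.
5. engineer 2 and reactor-core 2 cross → the east ledge.

5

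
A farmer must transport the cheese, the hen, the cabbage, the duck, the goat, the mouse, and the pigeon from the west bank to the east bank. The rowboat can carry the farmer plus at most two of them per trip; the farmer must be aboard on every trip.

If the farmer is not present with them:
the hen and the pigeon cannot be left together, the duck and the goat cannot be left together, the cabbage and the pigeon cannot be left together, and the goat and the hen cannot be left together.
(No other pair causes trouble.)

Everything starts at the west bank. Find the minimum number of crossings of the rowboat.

Counting alone: the farmer can take at most 2 across per trip to the east bank, so moving all 7 needs at least 4 loaded trips out, with a return between consecutive ones — at least 7 crossings.
The safety rule pushes this higher. Following every safe sequence of crossings, the most of the 7 that can be at the east bank as the rowboat arrives there on crossing 7 is 6 — never all 7.
So no plan with fewer than 9 crossings exists, and this one achieves 9:
1. Farmer goes to the east bank with the goat and the pigeon.  [the west bank: the cabbage, the cheese, the duck, the hen, the mouse | the east bank: the goat, the pigeon]
2. Farmer goes back to the west bank alone.  [the west bank: the cabbage, the cheese, the duck, the hen, the mouse | the east bank: the goat, the pigeon]
3. Farmer goes to the east bank with the cheese.  [the west bank: the cabbage, the duck, the hen, the mouse | the east bank: the cheese, the goat, the pigeon]
4. Farmer goes back to the west bank alone.  [the west bank: the cabbage, the duck, the hen, the mouse | the east bank: the cheese, the goat, the pigeon]
5. Farmer goes to the east bank with the cabbage and the hen.  [the west bank: the duck, the mouse | the east bank: the cabbage, the cheese, the goat, the hen, the pigeon]
6. Farmer goes back to the west bank with the goat and the pigeon.  [the west bank: the duck, the goat, the mouse, the pigeon | the east bank: the cabbage, the cheese, the hen]
7. Farmer goes to the east bank with the duck and the mouse.  [the west bank: the goat, the pigeon | the east bank: the cabbage, the cheese, the duck, the hen, the mouse]
8. Farmer goes back to the west bank alone.  [the west bank: the goat, the pigeon | the east bank: the cabbage, the cheese, the duck, the hen, the mouse]
9. Farmer goes to the east bank with the goat and the pigeon.  [the west bank: — | the east bank: the cabbage, the cheese, the duck, the goat, the hen, the mouse, the pigeon]

9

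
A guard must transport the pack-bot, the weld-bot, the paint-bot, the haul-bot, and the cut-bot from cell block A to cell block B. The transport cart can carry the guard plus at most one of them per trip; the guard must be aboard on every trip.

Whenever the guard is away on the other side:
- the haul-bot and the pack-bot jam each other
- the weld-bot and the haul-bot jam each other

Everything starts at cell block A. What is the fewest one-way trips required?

11

Counting alone: the guard can take at most 1 across per trip to cell block B, so moving all 5 needs at least 5 loaded trips out, with a return between consecutive ones — at least 9 crossings.
The safety rule pushes this higher. Following every safe sequence of crossings, the most of the 5 that can be at cell block B as the transport cart arrives there on crossing 9 is 4 — never all 5.
So no plan with fewer than 11 crossings exists, and this one achieves 11:
1. Guard goes to cell block B with the haul-bot.  [cell block A: the cut-bot, the pack-bot, the paint-bot, the weld-bot | cell block B: the haul-bot]
2. Guard goes back to cell block A alone.  [cell block A: the cut-bot, the pack-bot, the paint-bot, the weld-bot | cell block B: the haul-bot]
3. Guard goes to cell block B with the pack-bot.  [cell block A: the cut-bot, the paint-bot, the weld-bot | cell block B: the haul-bot, the pack-bot]
4. Guard goes back to cell block A with the haul-bot.  [cell block A: the cut-bot, the haul-bot, the paint-bot, the weld-bot | cell block B: the pack-bot]
5. Guard goes to cell block B with the weld-bot.  [cell block A: the cut-bot, the haul-bot, the paint-bot | cell block B: the pack-bot, the weld-bot]
6. Guard goes back to cell block A alone.  [cell block A: the cut-bot, the haul-bot, the paint-bot | cell block B: the pack-bot, the weld-bot]
7. Guard goes to cell block B with the paint-bot.  [cell block A: the cut-bot, the haul-bot | cell block B: the pack-bot, the paint-bot, the weld-bot]
8. Guard goes back to cell block A alone.  [cell block A: the cut-bot, the haul-bot | cell block B: the pack-bot, the paint-bot, the weld-bot]
9. Guard goes to cell block B with the cut-bot.  [cell block A: the haul-bot | cell block B: the cut-bot, the pack-bot, the paint-bot, the weld-bot]
10. Guard goes back to cell block A alone.  [cell block A: the haul-bot | cell block B: the cut-bot, the pack-bot, the paint-bot, the weld-bot]
11. Guard goes to cell block B with the haul-bot.  [cell block A: — | cell block B: the cut-bot, the haul-bot, the pack-bot, the paint-bot, the weld-bot]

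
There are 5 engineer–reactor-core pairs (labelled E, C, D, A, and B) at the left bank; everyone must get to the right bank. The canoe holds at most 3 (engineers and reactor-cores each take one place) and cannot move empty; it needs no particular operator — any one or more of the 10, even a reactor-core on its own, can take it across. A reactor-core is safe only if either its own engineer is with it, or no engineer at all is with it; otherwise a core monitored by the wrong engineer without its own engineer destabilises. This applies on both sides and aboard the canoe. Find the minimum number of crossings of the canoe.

Counting alone: each trip to the right bank takes at most 3 across and each return brings at least 1 back, so after t trips out (and t−1 returns) at most 3t − (t−1) of the 10 are across; that first reaches 10 at t = 5, so at least 9 crossings are needed.
The safety rule pushes this higher. Following every safe sequence of crossings, the most of the 10 that can be at the right bank as the canoe arrives there on crossing 9 is 9 — never all 10.
So no plan with fewer than 11 crossings exists, and this one achieves 11:
1. engineer E and reactor-core E cross → the right bank.
2. engineer E crosses ← the left bank.
3. reactor-core A, reactor-core C, and reactor-core D cross → the right bank.
4. reactor-core E crosses ← the left bank.
5. engineer A, engineer C, and engineer D cross → the right bank.
6. engineer C and reactor-core C cross ← the left bank.
7. engineer B, engineer C, and engineer E cross → the right bank.
8. reactor-core D crosses ← the left bank.
9. reactor-core C and reactor-core E cross → the right bank.
10. reactor-core E crosses ← the left bank.
11. reactor-core B, reactor-core D, and reactor-core E cross → the right bank.

11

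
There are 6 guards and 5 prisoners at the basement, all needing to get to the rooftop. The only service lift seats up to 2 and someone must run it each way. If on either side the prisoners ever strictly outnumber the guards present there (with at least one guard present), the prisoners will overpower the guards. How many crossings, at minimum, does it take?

Counting alone: each trip to the rooftop takes at most 2 across and each return brings at least 1 back, so after t trips out (and t−1 returns) at most 2t − (t−1) of the 11 are across; that first reaches 11 at t = 10, so at least 19 crossings are needed.
The plan below uses exactly 19 crossings, so it is optimal:
1. 2 prisoners → the rooftop.  (the basement: 6G 3P; the rooftop: 0G 2P)
2. 1 prisoner ← the basement.  (the basement: 6G 4P; the rooftop: 0G 1P)
3. 2 prisoners → the rooftop.  (the basement: 6G 2P; the rooftop: 0G 3P)
4. 1 prisoner ← the basement.  (the basement: 6G 3P; the rooftop: 0G 2P)
5. 2 guards → the rooftop.  (the basement: 4G 3P; the rooftop: 2G 2P)
6. 1 prisoner ← the basement.  (the basement: 4G 4P; the rooftop: 2G 1P)
7. 1 guard and 1 prisoner → the rooftop.  (the basement: 3G 3P; the rooftop: 3G 2P)
8. 1 guard ← the basement.  (the basement: 4G 3P; the rooftop: 2G 2P)
9. 1 guard and 1 prisoner → the rooftop.  (the basement: 3G 2P; the rooftop: 3G 3P)
10. 1 prisoner ← the basement.  (the basement: 3G 3P; the rooftop: 3G 2P)
11. 1 guard and 1 prisoner → the rooftop.  (the basement: 2G 2P; the rooftop: 4G 3P)
12. 1 guard ← the basement.  (the basement: 3G 2P; the rooftop: 3G 3P)
13. 1 guard and 1 prisoner → the rooftop.  (the basement: 2G 1P; the rooftop: 4G 4P)
14. 1 prisoner ← the basement.  (the basement: 2G 2P; the rooftop: 4G 3P)
15. 1 guard and 1 prisoner → the rooftop.  (the basement: 1G 1P; the rooftop: 5G 4P)
16. 1 guard ← the basement.  (the basement: 2G 1P; the rooftop: 4G 4P)
17. 1 guard and 1 prisoner → the rooftop.  (the basement: 1G 0P; the rooftop: 5G 5P)
18. 1 prisoner ← the basement.  (the basement: 1G 1P; the rooftop: 5G 4P)
19. 1 guard and 1 prisoner → the rooftop.  (the basement: 0G 0P; the rooftop: 6G 5P)

19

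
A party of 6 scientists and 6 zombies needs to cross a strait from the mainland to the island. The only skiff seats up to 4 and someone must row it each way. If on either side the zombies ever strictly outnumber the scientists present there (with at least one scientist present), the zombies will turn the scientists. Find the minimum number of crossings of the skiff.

9

Counting alone: each trip to the island takes at most 4 across and each return brings at least 1 back, so after t trips out (and t−1 returns) at most 4t − (t−1) of the 12 are across; that first reaches 12 at t = 4, so at least 7 crossings are needed.
The safety rule pushes this higher. Following every safe sequence of crossings, the most of the 12 that can be at the island as the skiff arrives there on crossing 7 is 11 — never all 12.
So no plan with fewer than 9 crossings exists, and this one achieves 9:
1. 2 zombies → the island.  (the mainland: 6S 4Z; the island: 0S 2Z)
2. 1 zombie ← the mainland.  (the mainland: 6S 5Z; the island: 0S 1Z)
3. 4 zombies → the island.  (the mainland: 6S 1Z; the island: 0S 5Z)
4. 1 zombie ← the mainland.  (the mainland: 6S 2Z; the island: 0S 4Z)
5. 4 scientists → the island.  (the mainland: 2S 2Z; the island: 4S 4Z)
6. 1 scientist and 1 zombie ← the mainland.  (the mainland: 3S 3Z; the island: 3S 3Z)
7. 2 scientists and 2 zombies → the island.  (the mainland: 1S 1Z; the island: 5S 5Z)
8. 1 scientist and 1 zombie ← the mainland.  (the mainland: 2S 2Z; the island: 4S 4Z)
9. 2 scientists and 2 zombies → the island.  (the mainland: 0S 0Z; the island: 6S 6Z)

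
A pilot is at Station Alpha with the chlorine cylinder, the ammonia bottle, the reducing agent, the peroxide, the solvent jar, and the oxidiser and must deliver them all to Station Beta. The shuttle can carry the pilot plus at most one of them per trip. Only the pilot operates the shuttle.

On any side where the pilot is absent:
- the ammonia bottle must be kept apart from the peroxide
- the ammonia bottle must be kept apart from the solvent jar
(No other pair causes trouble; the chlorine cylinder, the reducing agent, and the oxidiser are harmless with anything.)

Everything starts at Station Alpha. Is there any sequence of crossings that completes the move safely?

1. Pilot goes to Station Beta with the ammonia bottle.
2. Pilot goes back to Station Alpha alone.
3. Pilot goes to Station Beta with the chlorine cylinder.
4. Pilot goes back to Station Alpha alone.
5. Pilot goes to Station Beta with the reducing agent.
6. Pilot goes back to Station Alpha alone.
7. Pilot goes to Station Beta with the peroxide.
8. Pilot goes back to Station Alpha with the ammonia bottle.
9. Pilot goes to Station Beta with the solvent jar.
10. Pilot goes back to Station Alpha alone.
11. Pilot goes to Station Beta with the oxidiser.
12. Pilot goes back to Station Alpha alone.
13. Pilot goes to Station Beta with the ammonia bottle.

Yes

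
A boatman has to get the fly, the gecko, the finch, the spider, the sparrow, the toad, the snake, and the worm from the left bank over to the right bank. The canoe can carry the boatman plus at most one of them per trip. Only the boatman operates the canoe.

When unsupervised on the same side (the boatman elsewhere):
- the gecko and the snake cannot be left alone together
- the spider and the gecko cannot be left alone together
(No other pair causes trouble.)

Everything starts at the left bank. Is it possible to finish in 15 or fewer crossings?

Counting alone: the boatman can take at most 1 across per trip to the right bank, so moving all 8 needs at least 8 loaded trips out, with a return between consecutive ones — at least 15 crossings.
The safety rule pushes this higher. Following every safe sequence of crossings, the most of the 8 that can be at the right bank as the canoe arrives there on crossing 15 is 7 — never all 8.
So the move cannot be finished within 15 crossings. (The shortest complete plan takes 17:)
1. Boatman goes to the right bank with the gecko.  [the left bank: the finch, the fly, the snake, the sparrow, the spider, the toad, the worm | the right bank: the gecko]
2. Boatman goes back to the left bank alone.  [the left bank: the finch, the fly, the snake, the sparrow, the spider, the toad, the worm | the right bank: the gecko]
3. Boatman goes to the right bank with the fly.  [the left bank: the finch, the snake, the sparrow, the spider, the toad, the worm | the right bank: the fly, the gecko]
4. Boatman goes back to the left bank alone.  [the left bank: the finch, the snake, the sparrow, the spider, the toad, the worm | the right bank: the fly, the gecko]
5. Boatman goes to the right bank with the finch.  [the left bank: the snake, the sparrow, the spider, the toad, the worm | the right bank: the finch, the fly, the gecko]
6. Boatman goes back to the left bank alone.  [the left bank: the snake, the sparrow, the spider, the toad, the worm | the right bank: the finch, the fly, the gecko]
7. Boatman goes to the right bank with the spider.  [the left bank: the snake, the sparrow, the toad, the worm | the right bank: the finch, the fly, the gecko, the spider]
8. Boatman goes back to the left bank with the gecko.  [the left bank: the gecko, the snake, the sparrow, the toad, the worm | the right bank: the finch, the fly, the spider]
9. Boatman goes to the right bank with the snake.  [the left bank: the gecko, the sparrow, the toad, the worm | the right bank: the finch, the fly, the snake, the spider]
10. Boatman goes back to the left bank alone.  [the left bank: the gecko, the sparrow, the toad, the worm | the right bank: the finch, the fly, the snake, the spider]
11. Boatman goes to the right bank with the sparrow.  [the left bank: the gecko, the toad, the worm | the right bank: the finch, the fly, the snake, the sparrow, the spider]
12. Boatman goes back to the left bank alone.  [the left bank: the gecko, the toad, the worm | the right bank: the finch, the fly, the snake, the sparrow, the spider]
13. Boatman goes to the right bank with the toad.  [the left bank: the gecko, the worm | the right bank: the finch, the fly, the snake, the sparrow, the spider, the toad]
14. Boatman goes back to the left bank alone.  [the left bank: the gecko, the worm | the right bank: the finch, the fly, the snake, the sparrow, the spider, the toad]
15. Boatman goes to the right bank with the worm.  [the left bank: the gecko | the right bank: the finch, the fly, the snake, the sparrow, the spider, the toad, the worm]
16. Boatman goes back to the left bank alone.  [the left bank: the gecko | the right bank: the finch, the fly, the snake, the sparrow, the spider, the toad, the worm]
17. Boatman goes to the right bank with the gecko.  [the left bank: — | the right bank: the finch, the fly, the gecko, the snake, the sparrow, the spider, the toad, the worm]

No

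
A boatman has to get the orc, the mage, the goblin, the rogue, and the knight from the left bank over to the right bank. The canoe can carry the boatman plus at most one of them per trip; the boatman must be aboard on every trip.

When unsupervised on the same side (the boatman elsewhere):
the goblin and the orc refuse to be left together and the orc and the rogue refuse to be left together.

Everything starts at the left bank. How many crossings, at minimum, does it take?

11

Counting alone: the boatman can take at most 1 across per trip to the right bank, so moving all 5 needs at least 5 loaded trips out, with a return between consecutive ones — at least 9 crossings.
The safety rule pushes this higher. Following every safe sequence of crossings, the most of the 5 that can be at the right bank as the canoe arrives there on crossing 9 is 4 — never all 5.
So no plan with fewer than 11 crossings exists, and this one achieves 11:
1. Boatman goes to the right bank with the orc.  [the left bank: the goblin, the knight, the mage, the rogue | the right bank: the orc]
2. Boatman goes back to the left bank alone.  [the left bank: the goblin, the knight, the mage, the rogue | the right bank: the orc]
3. Boatman goes to the right bank with the mage.  [the left bank: the goblin, the knight, the rogue | the right bank: the mage, the orc]
4. Boatman goes back to the left bank alone.  [the left bank: the goblin, the knight, the rogue | the right bank: the mage, the orc]
5. Boatman goes to the right bank with the goblin.  [the left bank: the knight, the rogue | the right bank: the goblin, the mage, the orc]
6. Boatman goes back to the left bank with the orc.  [the left bank: the knight, the orc, the rogue | the right bank: the goblin, the mage]
7. Boatman goes to the right bank with the rogue.  [the left bank: the knight, the orc | the right bank: the goblin, the mage, the rogue]
8. Boatman goes back to the left bank alone.  [the left bank: the knight, the orc | the right bank: the goblin, the mage, the rogue]
9. Boatman goes to the right bank with the knight.  [the left bank: the orc | the right bank: the goblin, the knight, the mage, the rogue]
10. Boatman goes back to the left bank alone.  [the left bank: the orc | the right bank: the goblin, the knight, the mage, the rogue]
11. Boatman goes to the right bank with the orc.  [the left bank: — | the right bank: the goblin, the knight, the mage, the orc, the rogue]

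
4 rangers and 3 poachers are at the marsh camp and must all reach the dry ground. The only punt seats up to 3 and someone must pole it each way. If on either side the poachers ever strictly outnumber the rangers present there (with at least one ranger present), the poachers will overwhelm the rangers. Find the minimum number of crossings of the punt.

Counting alone: each trip to the dry ground takes at most 3 across and each return brings at least 1 back, so after t trips out (and t−1 returns) at most 3t − (t−1) of the 7 are across; that first reaches 7 at t = 3, so at least 5 crossings are needed.
The plan below uses exactly 5 crossings, so it is optimal:
1. 3 poachers → the dry ground.  (the marsh camp: 4R 0P; the dry ground: 0R 3P)
2. 1 poacher ← the marsh camp.  (the marsh camp: 4R 1P; the dry ground: 0R 2P)
3. 3 rangers → the dry ground.  (the marsh camp: 1R 1P; the dry ground: 3R 2P)
4. 1 ranger ← the marsh camp.  (the marsh camp: 2R 1P; the dry ground: 2R 2P)
5. 2 rangers and 1 poacher → the dry ground.  (the marsh camp: 0R 0P; the dry ground: 4R 3P)

5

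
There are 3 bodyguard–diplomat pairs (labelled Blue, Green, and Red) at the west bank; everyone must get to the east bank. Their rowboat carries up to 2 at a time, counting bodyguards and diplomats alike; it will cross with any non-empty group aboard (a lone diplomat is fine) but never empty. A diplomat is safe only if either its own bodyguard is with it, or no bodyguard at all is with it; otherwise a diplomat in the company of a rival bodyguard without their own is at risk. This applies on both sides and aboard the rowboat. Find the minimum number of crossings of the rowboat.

Counting alone: each trip to the east bank takes at most 2 across and each return brings at least 1 back, so after t trips out (and t−1 returns) at most 2t − (t−1) of the 6 are across; that first reaches 6 at t = 5, so at least 9 crossings are needed.
The safety rule pushes this higher. Following every safe sequence of crossings, the most of the 6 that can be at the east bank as the rowboat arrives there on crossing 9 is 5 — never all 6.
So no plan with fewer than 11 crossings exists, and this one achieves 11:
1. bodyguard Blue and diplomat Blue cross → the east bank.
2. bodyguard Blue crosses ← the west bank.
3. diplomat Green and diplomat Red cross → the east bank.
4. diplomat Blue crosses ← the west bank.
5. bodyguard Green and bodyguard Red cross → the east bank.
6. bodyguard Green and diplomat Green cross ← the west bank.
7. bodyguard Blue and bodyguard Green cross → the east bank.
8. diplomat Red crosses ← the west bank.
9. diplomat Blue and diplomat Green cross → the east bank.
10. bodyguard Red crosses ← the west bank.
11. bodyguard Red and diplomat Red cross → the east bank.

11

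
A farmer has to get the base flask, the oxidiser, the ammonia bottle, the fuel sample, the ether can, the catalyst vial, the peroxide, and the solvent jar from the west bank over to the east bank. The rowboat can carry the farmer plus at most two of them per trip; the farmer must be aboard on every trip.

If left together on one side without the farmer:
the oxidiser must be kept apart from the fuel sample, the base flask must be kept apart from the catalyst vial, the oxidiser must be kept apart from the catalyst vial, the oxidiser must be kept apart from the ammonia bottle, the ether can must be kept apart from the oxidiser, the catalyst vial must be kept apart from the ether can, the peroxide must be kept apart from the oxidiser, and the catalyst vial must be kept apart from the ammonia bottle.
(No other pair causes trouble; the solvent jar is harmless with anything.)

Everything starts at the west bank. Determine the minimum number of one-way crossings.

Counting alone: the farmer can take at most 2 across per trip to the east bank, so moving all 8 needs at least 4 loaded trips out, with a return between consecutive ones — at least 7 crossings.
The safety rule pushes this higher. Following every safe sequence of crossings, the most of the 8 that can be at the east bank as the rowboat arrives there on crossings 7, 9, 11 is 5, 6, 7 respectively — never all 8.
So no plan with fewer than 13 crossings exists, and this one achieves 13:
1. Farmer goes to the east bank with the catalyst vial and the oxidiser.  [the west bank: the ammonia bottle, the base flask, the ether can, the fuel sample, the peroxide, the solvent jar | the east bank: the catalyst vial, the oxidiser]
2. Farmer goes back to the west bank with the oxidiser.  [the west bank: the ammonia bottle, the base flask, the ether can, the fuel sample, the oxidiser, the peroxide, the solvent jar | the east bank: the catalyst vial]
3. Farmer goes to the east bank with the base flask and the oxidiser.  [the west bank: the ammonia bottle, the ether can, the fuel sample, the peroxide, the solvent jar | the east bank: the base flask, the catalyst vial, the oxidiser]
4. Farmer goes back to the west bank with the catalyst vial.  [the west bank: the ammonia bottle, the catalyst vial, the ether can, the fuel sample, the peroxide, the solvent jar | the east bank: the base flask, the oxidiser]
5. Farmer goes to the east bank with the ammonia bottle and the ether can.  [the west bank: the catalyst vial, the fuel sample, the peroxide, the solvent jar | the east bank: the ammonia bottle, the base flask, the ether can, the oxidiser]
6. Farmer goes back to the west bank with the oxidiser.  [the west bank: the catalyst vial, the fuel sample, the oxidiser, the peroxide, the solvent jar | the east bank: the ammonia bottle, the base flask, the ether can]
7. Farmer goes to the east bank with the fuel sample and the oxidiser.  [the west bank: the catalyst vial, the peroxide, the solvent jar | the east bank: the ammonia bottle, the base flask, the ether can, the fuel sample, the oxidiser]
8. Farmer goes back to the west bank with the oxidiser.  [the west bank: the catalyst vial, the oxidiser, the peroxide, the solvent jar | the east bank: the ammonia bottle, the base flask, the ether can, the fuel sample]
9. Farmer goes to the east bank with the oxidiser and the peroxide.  [the west bank: the catalyst vial, the solvent jar | the east bank: the ammonia bottle, the base flask, the ether can, the fuel sample, the oxidiser, the peroxide]
10. Farmer goes back to the west bank with the oxidiser.  [the west bank: the catalyst vial, the oxidiser, the solvent jar | the east bank: the ammonia bottle, the base flask, the ether can, the fuel sample, the peroxide]
11. Farmer goes to the east bank with the oxidiser and the solvent jar.  [the west bank: the catalyst vial | the east bank: the ammonia bottle, the base flask, the ether can, the fuel sample, the oxidiser, the peroxide, the solvent jar]
12. Farmer goes back to the west bank with the oxidiser.  [the west bank: the catalyst vial, the oxidiser | the east bank: the ammonia bottle, the base flask, the ether can, the fuel sample, the peroxide, the solvent jar]
13. Farmer goes to the east bank with the catalyst vial and the oxidiser.  [the west bank: — | the east bank: the ammonia bottle, the base flask, the catalyst vial, the ether can, the fuel sample, the oxidiser, the peroxide, the solvent jar]

13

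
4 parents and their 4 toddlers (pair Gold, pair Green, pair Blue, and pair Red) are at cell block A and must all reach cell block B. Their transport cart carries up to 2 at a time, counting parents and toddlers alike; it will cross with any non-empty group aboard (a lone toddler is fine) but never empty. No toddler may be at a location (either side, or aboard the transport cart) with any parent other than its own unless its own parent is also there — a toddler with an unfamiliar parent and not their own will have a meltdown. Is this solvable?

No

Following every safe sequence of crossings from the start, the most of the 8 that can be at cell block B as the transport cart arrives there on crossings 1, 3, 5 is 2, 3, 4 respectively; the best ever achieved is 4 of 8.
From crossing 7 on, no configuration arises that was not already reachable earlier: only 44 distinct safe configurations (who is on which side, and where the transport cart is) can ever be reached, none of them has everyone across, and every continuation just revisits them. So no valid plan exists.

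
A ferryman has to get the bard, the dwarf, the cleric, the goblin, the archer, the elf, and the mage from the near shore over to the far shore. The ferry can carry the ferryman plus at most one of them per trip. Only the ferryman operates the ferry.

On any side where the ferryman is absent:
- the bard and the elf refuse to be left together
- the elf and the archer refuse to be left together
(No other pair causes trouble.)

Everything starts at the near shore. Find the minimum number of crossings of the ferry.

15

Counting alone: the ferryman can take at most 1 across per trip to the far shore, so moving all 7 needs at least 7 loaded trips out, with a return between consecutive ones — at least 13 crossings.
The safety rule pushes this higher. Following every safe sequence of crossings, the most of the 7 that can be at the far shore as the ferry arrives there on crossing 13 is 6 — never all 7.
So no plan with fewer than 15 crossings exists, and this one achieves 15:
1. Ferryman goes to the far shore with the elf.
2. Ferryman goes back to the near shore alone.
3. Ferryman goes to the far shore with the bard.
4. Ferryman goes back to the near shore with the elf.
5. Ferryman goes to the far shore with the archer.
6. Ferryman goes back to the near shore alone.
7. Ferryman goes to the far shore with the dwarf.
8. Ferryman goes back to the near shore alone.
9. Ferryman goes to the far shore with the cleric.
10. Ferryman goes back to the near shore alone.
11. Ferryman goes to the far shore with the goblin.
12. Ferryman goes back to the near shore alone.
13. Ferryman goes to the far shore with the mage.
14. Ferryman goes back to the near shore alone.
15. Ferryman goes to the far shore with the elf.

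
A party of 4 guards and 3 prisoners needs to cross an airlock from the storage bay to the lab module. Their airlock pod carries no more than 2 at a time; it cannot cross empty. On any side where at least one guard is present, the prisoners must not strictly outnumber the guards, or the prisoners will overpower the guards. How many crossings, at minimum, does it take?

Counting alone: each trip to the lab module takes at most 2 across and each return brings at least 1 back, so after t trips out (and t−1 returns) at most 2t − (t−1) of the 7 are across; that first reaches 7 at t = 6, so at least 11 crossings are needed.
The plan below uses exactly 11 crossings, so it is optimal:
1. 2 prisoners → the lab module.  (the storage bay: 4G 1P; the lab module: 0G 2P)
2. 1 prisoner ← the storage bay.  (the storage bay: 4G 2P; the lab module: 0G 1P)
3. 2 prisoners → the lab module.  (the storage bay: 4G 0P; the lab module: 0G 3P)
4. 1 prisoner ← the storage bay.  (the storage bay: 4G 1P; the lab module: 0G 2P)
5. 2 guards → the lab module.  (the storage bay: 2G 1P; the lab module: 2G 2P)
6. 1 prisoner ← the storage bay.  (the storage bay: 2G 2P; the lab module: 2G 1P)
7. 1 guard and 1 prisoner → the lab module.  (the storage bay: 1G 1P; the lab module: 3G 2P)
8. 1 guard ← the storage bay.  (the storage bay: 2G 1P; the lab module: 2G 2P)
9. 1 guard and 1 prisoner → the lab module.  (the storage bay: 1G 0P; the lab module: 3G 3P)
10. 1 prisoner ← the storage bay.  (the storage bay: 1G 1P; the lab module: 3G 2P)
11. 1 guard and 1 prisoner → the lab module.  (the storage bay: 0G 0P; the lab module: 4G 3P)

11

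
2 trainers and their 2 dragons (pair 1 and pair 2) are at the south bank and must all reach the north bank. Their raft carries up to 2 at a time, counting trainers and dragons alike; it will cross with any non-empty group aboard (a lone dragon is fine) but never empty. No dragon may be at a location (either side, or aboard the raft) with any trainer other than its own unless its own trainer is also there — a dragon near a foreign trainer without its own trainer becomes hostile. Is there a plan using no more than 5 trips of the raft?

Yes

Yes — this plan uses 5 crossings (≤ 5):
1. dragon 1 and trainer 1 cross → the north bank.
2. trainer 1 crosses ← the south bank.
3. trainer 1 and trainer 2 cross → the north bank.
4. trainer 2 crosses ← the south bank.
5. dragon 2 and trainer 2 cross → the north bank.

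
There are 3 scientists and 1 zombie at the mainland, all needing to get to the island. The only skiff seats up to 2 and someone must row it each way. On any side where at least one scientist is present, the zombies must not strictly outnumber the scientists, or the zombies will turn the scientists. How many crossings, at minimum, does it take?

5

Counting alone: each trip to the island takes at most 2 across and each return brings at least 1 back, so after t trips out (and t−1 returns) at most 2t − (t−1) of the 4 are across; that first reaches 4 at t = 3, so at least 5 crossings are needed.
The plan below uses exactly 5 crossings, so it is optimal:
1. 1 scientist and 1 zombie → the island.  (the mainland: 2S 0Z; the island: 1S 1Z)
2. 1 zombie ← the mainland.  (the mainland: 2S 1Z; the island: 1S 0Z)
3. 1 scientist and 1 zombie → the island.  (the mainland: 1S 0Z; the island: 2S 1Z)
4. 1 zombie ← the mainland.  (the mainland: 1S 1Z; the island: 2S 0Z)
5. 1 scientist and 1 zombie → the island.  (the mainland: 0S 0Z; the island: 3S 1Z)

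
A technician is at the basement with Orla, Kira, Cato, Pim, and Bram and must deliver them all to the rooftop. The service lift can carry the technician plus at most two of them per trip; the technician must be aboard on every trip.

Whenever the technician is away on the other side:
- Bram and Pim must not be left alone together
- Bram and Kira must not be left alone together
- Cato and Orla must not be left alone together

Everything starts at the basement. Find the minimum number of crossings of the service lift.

Counting alone: the technician can take at most 2 across per trip to the rooftop, so moving all 5 needs at least 3 loaded trips out, with a return between consecutive ones — at least 5 crossings.
The plan below uses exactly 5 crossings, so it is optimal:
1. Technician goes to the rooftop with Bram and Orla.
2. Technician goes back to the basement alone.
3. Technician goes to the rooftop with Kira and Pim.
4. Technician goes back to the basement with Bram.
5. Technician goes to the rooftop with Bram and Cato.

5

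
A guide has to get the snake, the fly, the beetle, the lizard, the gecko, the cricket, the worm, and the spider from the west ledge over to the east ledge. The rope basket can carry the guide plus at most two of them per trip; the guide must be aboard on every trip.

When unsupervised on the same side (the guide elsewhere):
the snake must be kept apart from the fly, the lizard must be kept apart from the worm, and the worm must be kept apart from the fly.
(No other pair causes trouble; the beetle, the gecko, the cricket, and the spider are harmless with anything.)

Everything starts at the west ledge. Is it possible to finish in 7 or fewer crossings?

Yes

Yes — this plan uses 7 crossings (≤ 7):
1. Guide goes to the east ledge with the snake and the worm.
2. Guide goes back to the west ledge alone.
3. Guide goes to the east ledge with the beetle and the gecko.
4. Guide goes back to the west ledge alone.
5. Guide goes to the east ledge with the cricket and the spider.
6. Guide goes back to the west ledge alone.
7. Guide goes to the east ledge with the fly and the lizard.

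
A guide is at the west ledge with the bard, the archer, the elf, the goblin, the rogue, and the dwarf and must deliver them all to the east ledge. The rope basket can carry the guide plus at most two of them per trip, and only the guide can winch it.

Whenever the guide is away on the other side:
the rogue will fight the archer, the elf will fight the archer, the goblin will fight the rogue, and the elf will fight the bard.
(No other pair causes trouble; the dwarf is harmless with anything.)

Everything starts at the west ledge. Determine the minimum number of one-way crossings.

7

Counting alone: the guide can take at most 2 across per trip to the east ledge, so moving all 6 needs at least 3 loaded trips out, with a return between consecutive ones — at least 5 crossings.
The safety rule pushes this higher. Following every safe sequence of crossings, the most of the 6 that can be at the east ledge as the rope basket arrives there on crossing 5 is 5 — never all 6.
So no plan with fewer than 7 crossings exists, and this one achieves 7:
1. Guide goes to the east ledge with the elf and the rogue.  [the west ledge: the archer, the bard, the dwarf, the goblin | the east ledge: the elf, the rogue]
2. Guide goes back to the west ledge alone.  [the west ledge: the archer, the bard, the dwarf, the goblin | the east ledge: the elf, the rogue]
3. Guide goes to the east ledge with the archer and the bard.  [the west ledge: the dwarf, the goblin | the east ledge: the archer, the bard, the elf, the rogue]
4. Guide goes back to the west ledge with the elf and the rogue.  [the west ledge: the dwarf, the elf, the goblin, the rogue | the east ledge: the archer, the bard]
5. Guide goes to the east ledge with the dwarf and the goblin.  [the west ledge: the elf, the rogue | the east ledge: the archer, the bard, the dwarf, the goblin]
6. Guide goes back to the west ledge alone.  [the west ledge: the elf, the rogue | the east ledge: the archer, the bard, the dwarf, the goblin]
7. Guide goes to the east ledge with the elf and the rogue.  [the west ledge: — | the east ledge: the archer, the bard, the dwarf, the elf, the goblin, the rogue]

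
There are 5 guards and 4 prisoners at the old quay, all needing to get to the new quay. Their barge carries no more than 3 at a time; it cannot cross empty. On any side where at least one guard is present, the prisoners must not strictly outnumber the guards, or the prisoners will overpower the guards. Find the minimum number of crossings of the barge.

Counting alone: each trip to the new quay takes at most 3 across and each return brings at least 1 back, so after t trips out (and t−1 returns) at most 3t − (t−1) of the 9 are across; that first reaches 9 at t = 4, so at least 7 crossings are needed.
The plan below uses exactly 7 crossings, so it is optimal:
1. 3 prisoners → the new quay.  (the old quay: 5G 1P; the new quay: 0G 3P)
2. 1 prisoner ← the old quay.  (the old quay: 5G 2P; the new quay: 0G 2P)
3. 3 guards → the new quay.  (the old quay: 2G 2P; the new quay: 3G 2P)
4. 1 guard ← the old quay.  (the old quay: 3G 2P; the new quay: 2G 2P)
5. 2 guards and 1 prisoner → the new quay.  (the old quay: 1G 1P; the new quay: 4G 3P)
6. 1 guard ← the old quay.  (the old quay: 2G 1P; the new quay: 3G 3P)
7. 2 guards and 1 prisoner → the new quay.  (the old quay: 0G 0P; the new quay: 5G 4P)

7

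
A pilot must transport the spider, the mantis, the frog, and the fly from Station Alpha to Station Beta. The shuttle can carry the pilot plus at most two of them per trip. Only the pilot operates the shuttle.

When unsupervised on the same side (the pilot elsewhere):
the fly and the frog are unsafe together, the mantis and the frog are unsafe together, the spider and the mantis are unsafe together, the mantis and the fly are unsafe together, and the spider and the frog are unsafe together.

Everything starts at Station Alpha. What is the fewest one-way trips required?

Counting alone: the pilot can take at most 2 across per trip to Station Beta, so moving all 4 needs at least 2 loaded trips out, with a return between consecutive ones — at least 3 crossings.
The safety rule pushes this higher. Following every safe sequence of crossings, the most of the 4 that can be at Station Beta as the shuttle arrives there on crossing 3 is 3 — never all 4.
So no plan with fewer than 5 crossings exists, and this one achieves 5:
1. Pilot goes to Station Beta with the frog and the mantis.  [Station Alpha: the fly, the spider | Station Beta: the frog, the mantis]
2. Pilot goes back to Station Alpha with the mantis.  [Station Alpha: the fly, the mantis, the spider | Station Beta: the frog]
3. Pilot goes to Station Beta with the fly and the spider.  [Station Alpha: the mantis | Station Beta: the fly, the frog, the spider]
4. Pilot goes back to Station Alpha with the frog.  [Station Alpha: the frog, the mantis | Station Beta: the fly, the spider]
5. Pilot goes to Station Beta with the frog and the mantis.  [Station Alpha: — | Station Beta: the fly, the frog, the mantis, the spider]

5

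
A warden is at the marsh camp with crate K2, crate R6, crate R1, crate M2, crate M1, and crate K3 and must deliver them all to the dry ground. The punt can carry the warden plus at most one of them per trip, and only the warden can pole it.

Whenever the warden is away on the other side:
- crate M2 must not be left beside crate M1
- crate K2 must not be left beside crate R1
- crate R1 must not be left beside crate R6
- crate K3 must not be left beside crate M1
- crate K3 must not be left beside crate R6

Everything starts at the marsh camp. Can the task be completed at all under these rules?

No

Whatever the first load, the items left behind include a forbidden pair without the warden. No opening move is safe, so no plan exists.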